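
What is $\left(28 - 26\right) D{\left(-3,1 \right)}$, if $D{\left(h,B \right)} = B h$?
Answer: $-6$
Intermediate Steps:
$\left(28 - 26\right) D{\left(-3,1 \right)} = \left(28 - 26\right) 1 \left(-3\right) = 2 \left(-3\right) = -6$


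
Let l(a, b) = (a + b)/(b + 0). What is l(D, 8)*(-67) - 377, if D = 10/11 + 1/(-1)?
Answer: -39005/88 ≈ -443.24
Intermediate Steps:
D = -1/11 (D = 10*(1/11) + 1*(-1) = 10/11 - 1 = -1/11 ≈ -0.090909)
l(a, b) = (a + b)/b
l(D, 8)*(-67) - 377 = ((-1/11 + 8)/8)*(-67) - 377 = ((1/8)*(87/11))*(-67) - 377 = (87/88)*(-67) - 377 = -5829/88 - 377 = -39005/88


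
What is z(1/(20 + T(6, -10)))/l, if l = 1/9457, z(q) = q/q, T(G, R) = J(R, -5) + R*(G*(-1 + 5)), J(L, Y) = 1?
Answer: 9457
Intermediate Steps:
T(G, R) = 1 + 4*G*R (T(G, R) = 1 + R*(G*(-1 + 5)) = 1 + R*(G*4) = 1 + R*(4*G) = 1 + 4*G*R)
z(q) = 1
l = 1/9457 ≈ 0.00010574
z(1/(20 + T(6, -10)))/l = 1/(1/9457) = 1*9457 = 9457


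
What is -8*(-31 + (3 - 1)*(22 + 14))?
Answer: -328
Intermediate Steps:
-8*(-31 + (3 - 1)*(22 + 14)) = -8*(-31 + 2*36) = -8*(-31 + 72) = -8*41 = -328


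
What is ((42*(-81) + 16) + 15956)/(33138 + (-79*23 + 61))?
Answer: 6285/15691 ≈ 0.40055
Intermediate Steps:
((42*(-81) + 16) + 15956)/(33138 + (-79*23 + 61)) = ((-3402 + 16) + 15956)/(33138 + (-1817 + 61)) = (-3386 + 15956)/(33138 - 1756) = 12570/31382 = 12570*(1/31382) = 6285/15691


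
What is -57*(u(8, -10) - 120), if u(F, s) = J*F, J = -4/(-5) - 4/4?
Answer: 34656/5 ≈ 6931.2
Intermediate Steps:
J = -1/5 (J = -4*(-1/5) - 4*1/4 = 4/5 - 1 = -1/5 ≈ -0.20000)
u(F, s) = -F/5
-57*(u(8, -10) - 120) = -57*(-1/5*8 - 120) = -57*(-8/5 - 120) = -57*(-608/5) = 34656/5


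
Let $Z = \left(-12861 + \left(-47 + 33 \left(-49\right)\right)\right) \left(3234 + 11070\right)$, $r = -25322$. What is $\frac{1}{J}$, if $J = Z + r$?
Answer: $- \frac{1}{207790922} \approx -4.8125 \cdot 10^{-9}$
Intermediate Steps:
$Z = -207765600$ ($Z = \left(-12861 - 1664\right) 14304 = \left(-14525\right) 14304 = -207765600$)
$J = -207790922$ ($J = -207765600 - 25322 = -207790922$)
$\frac{1}{J} = \frac{1}{-207790922} = - \frac{1}{207790922}$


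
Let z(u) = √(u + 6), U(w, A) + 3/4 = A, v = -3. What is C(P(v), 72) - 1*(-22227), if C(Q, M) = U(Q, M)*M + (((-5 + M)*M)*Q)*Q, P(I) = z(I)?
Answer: 41829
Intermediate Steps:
U(w, A) = -¾ + A
z(u) = √(6 + u)
P(I) = √(6 + I)
C(Q, M) = M*(-¾ + M) + M*Q²*(-5 + M) (C(Q, M) = (-¾ + M)*M + (((-5 + M)*M)*Q)*Q = M*(-¾ + M) + ((M*(-5 + M))*Q)*Q = M*(-¾ + M) + (M*Q*(-5 + M))*Q = M*(-¾ + M) + M*Q²*(-5 + M))
C(P(v), 72) - 1*(-22227) = (¼)*72*(-3 - 20*(√(6 - 3))² + 4*72 + 4*72*(√(6 - 3))²) - 1*(-22227) = (¼)*72*(-3 - 20*(√3)² + 288 + 4*72*(√3)²) + 22227 = (¼)*72*(-3 - 20*3 + 288 + 4*72*3) + 22227 = (¼)*72*(-3 - 60 + 288 + 864) + 22227 = (¼)*72*1089 + 22227 = 19602 + 22227 = 41829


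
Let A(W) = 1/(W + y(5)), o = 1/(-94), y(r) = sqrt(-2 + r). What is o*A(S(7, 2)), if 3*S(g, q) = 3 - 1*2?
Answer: 3/2444 - 9*sqrt(3)/2444 ≈ -0.0051508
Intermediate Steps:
o = -1/94 ≈ -0.010638
S(g, q) = 1/3 (S(g, q) = (3 - 1*2)/3 = (3 - 2)/3 = (1/3)*1 = 1/3)
A(W) = 1/(W + sqrt(3)) (A(W) = 1/(W + sqrt(-2 + 5)) = 1/(W + sqrt(3)))
o*A(S(7, 2)) = -1/(94*(1/3 + sqrt(3)))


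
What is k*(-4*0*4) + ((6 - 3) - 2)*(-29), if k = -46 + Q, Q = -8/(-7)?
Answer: -29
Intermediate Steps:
Q = 8/7 (Q = -8*(-⅐) = 8/7 ≈ 1.1429)
k = -314/7 (k = -46 + 8/7 = -314/7 ≈ -44.857)
k*(-4*0*4) + ((6 - 3) - 2)*(-29) = -314*(-4*0)*4/7 + ((6 - 3) - 2)*(-29) = -0*4 + (3 - 2)*(-29) = -314/7*0 + 1*(-29) = 0 - 29 = -29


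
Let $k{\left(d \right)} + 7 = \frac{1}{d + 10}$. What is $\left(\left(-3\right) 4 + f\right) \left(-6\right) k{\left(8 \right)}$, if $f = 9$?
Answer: $-125$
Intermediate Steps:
$k{\left(d \right)} = -7 + \frac{1}{10 + d}$ ($k{\left(d \right)} = -7 + \frac{1}{d + 10} = -7 + \frac{1}{10 + d}$)
$\left(\left(-3\right) 4 + f\right) \left(-6\right) k{\left(8 \right)} = \left(\left(-3\right) 4 + 9\right) \left(-6\right) \frac{-69 - 56}{10 + 8} = \left(-12 + 9\right) \left(-6\right) \frac{-69 - 56}{18} = \left(-3\right) \left(-6\right) \frac{1}{18} \left(-125\right) = 18 \left(- \frac{125}{18}\right) = -125$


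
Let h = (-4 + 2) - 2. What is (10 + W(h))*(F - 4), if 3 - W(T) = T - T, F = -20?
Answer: -312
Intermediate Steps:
h = -4 (h = -2 - 2 = -4)
W(T) = 3 (W(T) = 3 - (T - T) = 3 - 1*0 = 3 + 0 = 3)
(10 + W(h))*(F - 4) = (10 + 3)*(-20 - 4) = 13*(-24) = -312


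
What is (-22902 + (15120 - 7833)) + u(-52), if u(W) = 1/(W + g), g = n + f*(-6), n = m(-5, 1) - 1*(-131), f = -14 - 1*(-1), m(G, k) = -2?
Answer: -2420324/155 ≈ -15615.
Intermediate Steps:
f = -13 (f = -14 + 1 = -13)
n = 129 (n = -2 - 1*(-131) = -2 + 131 = 129)
g = 207 (g = 129 - 13*(-6) = 129 + 78 = 207)
u(W) = 1/(207 + W) (u(W) = 1/(W + 207) = 1/(207 + W))
(-22902 + (15120 - 7833)) + u(-52) = (-22902 + (15120 - 7833)) + 1/(207 - 52) = (-22902 + 7287) + 1/155 = -15615 + 1/155 = -2420324/155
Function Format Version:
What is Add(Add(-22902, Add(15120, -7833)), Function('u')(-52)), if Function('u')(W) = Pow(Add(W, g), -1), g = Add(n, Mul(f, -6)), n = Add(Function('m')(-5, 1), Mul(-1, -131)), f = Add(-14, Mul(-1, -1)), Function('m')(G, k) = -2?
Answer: Rational(-2420324, 155) ≈ -15615.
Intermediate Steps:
f = -13 (f = Add(-14, 1) = -13)
n = 129 (n = Add(-2, Mul(-1, -131)) = Add(-2, 131) = 129)
g = 207 (g = Add(129, Mul(-13, -6)) = Add(129, 78) = 207)
Function('u')(W) = Pow(Add(207, W), -1) (Function('u')(W) = Pow(Add(W, 207), -1) = Pow(Add(207, W), -1))
Add(Add(-22902, Add(15120, -7833)), Function('u')(-52)) = Add(Add(-22902, Add(15120, -7833)), Pow(Add(207, -52), -1)) = Add(Add(-22902, 7287), Pow(155, -1)) = Add(-15615, Rational(1, 155)) = Rational(-2420324, 155)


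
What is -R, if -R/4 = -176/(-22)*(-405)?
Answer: -12960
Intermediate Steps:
R = 12960 (R = -4*(-176/(-22))*(-405) = -4*(-176*(-1/22))*(-405) = -32*(-405) = -4*(-3240) = 12960)
-R = -1*12960 = -12960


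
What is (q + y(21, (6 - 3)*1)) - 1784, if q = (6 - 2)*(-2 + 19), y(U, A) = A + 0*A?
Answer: -1713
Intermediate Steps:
y(U, A) = A (y(U, A) = A + 0 = A)
q = 68 (q = 4*17 = 68)
(q + y(21, (6 - 3)*1)) - 1784 = (68 + (6 - 3)*1) - 1784 = (68 + 3*1) - 1784 = (68 + 3) - 1784 = 71 - 1784 = -1713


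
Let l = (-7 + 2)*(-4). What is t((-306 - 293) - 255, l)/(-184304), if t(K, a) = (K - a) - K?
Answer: 5/46076 ≈ 0.00010852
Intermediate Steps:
l = 20 (l = -5*(-4) = 20)
t(K, a) = -a
t((-306 - 293) - 255, l)/(-184304) = -1*20/(-184304) = -20*(-1/184304) = 5/46076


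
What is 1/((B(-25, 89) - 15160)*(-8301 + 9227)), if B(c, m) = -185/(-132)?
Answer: -66/926432905 ≈ -7.1241e-8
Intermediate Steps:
B(c, m) = 185/132 (B(c, m) = -185*(-1/132) = 185/132)
1/((B(-25, 89) - 15160)*(-8301 + 9227)) = 1/((185/132 - 15160)*(-8301 + 9227)) = 1/(-2000935/132*926) = 1/(-926432905/66) = -66/926432905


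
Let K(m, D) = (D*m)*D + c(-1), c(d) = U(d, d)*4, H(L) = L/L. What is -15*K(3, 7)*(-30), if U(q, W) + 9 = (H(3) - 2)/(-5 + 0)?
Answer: 50310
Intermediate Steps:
H(L) = 1
U(q, W) = -44/5 (U(q, W) = -9 + (1 - 2)/(-5 + 0) = -9 - 1/(-5) = -9 - 1*(-1/5) = -9 + 1/5 = -44/5)
c(d) = -176/5 (c(d) = -44/5*4 = -176/5)
K(m, D) = -176/5 + m*D**2 (K(m, D) = (D*m)*D - 176/5 = m*D**2 - 176/5 = -176/5 + m*D**2)
-15*K(3, 7)*(-30) = -15*(-176/5 + 3*7**2)*(-30) = -15*(-176/5 + 3*49)*(-30) = -15*(-176/5 + 147)*(-30) = -15*559/5*(-30) = -1677*(-30) = 50310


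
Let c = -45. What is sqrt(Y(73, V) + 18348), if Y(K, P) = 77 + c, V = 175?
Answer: 2*sqrt(4595) ≈ 135.57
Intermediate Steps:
Y(K, P) = 32 (Y(K, P) = 77 - 45 = 32)
sqrt(Y(73, V) + 18348) = sqrt(32 + 18348) = sqrt(18380) = 2*sqrt(4595)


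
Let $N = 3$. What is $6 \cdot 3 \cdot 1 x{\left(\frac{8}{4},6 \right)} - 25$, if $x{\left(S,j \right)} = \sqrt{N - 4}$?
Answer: $-25 + 18 i \approx -25.0 + 18.0 i$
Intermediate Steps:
$x{\left(S,j \right)} = i$ ($x{\left(S,j \right)} = \sqrt{3 - 4} = \sqrt{-1} = i$)
$6 \cdot 3 \cdot 1 x{\left(\frac{8}{4},6 \right)} - 25 = 6 \cdot 3 \cdot 1 i - 25 = 18 \cdot 1 i - 25 = 18 i - 25 = -25 + 18 i$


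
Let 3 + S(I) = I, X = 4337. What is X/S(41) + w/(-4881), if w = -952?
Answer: 21205073/185478 ≈ 114.33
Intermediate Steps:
S(I) = -3 + I
X/S(41) + w/(-4881) = 4337/(-3 + 41) - 952/(-4881) = 4337/38 - 952*(-1/4881) = 4337*(1/38) + 952/4881 = 4337/38 + 952/4881 = 21205073/185478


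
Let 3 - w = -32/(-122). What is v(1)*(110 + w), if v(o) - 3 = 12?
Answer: 103155/61 ≈ 1691.1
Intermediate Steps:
v(o) = 15 (v(o) = 3 + 12 = 15)
w = 167/61 (w = 3 - (-32)/(-122) = 3 - (-32)*(-1)/122 = 3 - 1*16/61 = 3 - 16/61 = 167/61 ≈ 2.7377)
v(1)*(110 + w) = 15*(110 + 167/61) = 15*(6877/61) = 103155/61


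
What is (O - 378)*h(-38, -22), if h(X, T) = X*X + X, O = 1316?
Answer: 1318828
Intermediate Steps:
h(X, T) = X + X² (h(X, T) = X² + X = X + X²)
(O - 378)*h(-38, -22) = (1316 - 378)*(-38*(1 - 38)) = 938*(-38*(-37)) = 938*1406 = 1318828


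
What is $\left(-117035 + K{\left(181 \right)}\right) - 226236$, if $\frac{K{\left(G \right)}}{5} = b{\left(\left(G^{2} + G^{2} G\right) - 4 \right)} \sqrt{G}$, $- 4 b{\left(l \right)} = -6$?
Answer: $-343271 + \frac{15 \sqrt{181}}{2} \approx -3.4317 \cdot 10^{5}$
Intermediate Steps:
$b{\left(l \right)} = \frac{3}{2}$ ($b{\left(l \right)} = \left(- \frac{1}{4}\right) \left(-6\right) = \frac{3}{2}$)
$K{\left(G \right)} = \frac{15 \sqrt{G}}{2}$ ($K{\left(G \right)} = 5 \frac{3 \sqrt{G}}{2} = \frac{15 \sqrt{G}}{2}$)
$\left(-117035 + K{\left(181 \right)}\right) - 226236 = \left(-117035 + \frac{15 \sqrt{181}}{2}\right) - 226236 = -343271 + \frac{15 \sqrt{181}}{2}$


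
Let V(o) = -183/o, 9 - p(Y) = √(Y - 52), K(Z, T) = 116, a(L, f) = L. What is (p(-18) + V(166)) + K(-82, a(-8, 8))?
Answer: 20567/166 - I*√70 ≈ 123.9 - 8.3666*I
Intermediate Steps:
p(Y) = 9 - √(-52 + Y) (p(Y) = 9 - √(Y - 52) = 9 - √(-52 + Y))
(p(-18) + V(166)) + K(-82, a(-8, 8)) = ((9 - √(-52 - 18)) - 183/166) + 116 = ((9 - √(-70)) - 183*1/166) + 116 = ((9 - I*√70) - 183/166) + 116 = (1311/166 - I*√70) + 116 = 20567/166 - I*√70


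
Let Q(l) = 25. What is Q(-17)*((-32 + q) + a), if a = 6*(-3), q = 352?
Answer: 7550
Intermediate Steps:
a = -18
Q(-17)*((-32 + q) + a) = 25*((-32 + 352) - 18) = 25*(320 - 18) = 25*302 = 7550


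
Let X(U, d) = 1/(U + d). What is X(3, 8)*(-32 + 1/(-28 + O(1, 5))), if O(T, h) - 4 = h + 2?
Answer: -545/187 ≈ -2.9144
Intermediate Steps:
O(T, h) = 6 + h (O(T, h) = 4 + (h + 2) = 4 + (2 + h) = 6 + h)
X(3, 8)*(-32 + 1/(-28 + O(1, 5))) = (-32 + 1/(-28 + (6 + 5)))/(3 + 8) = (-32 + 1/(-28 + 11))/11 = (-32 + 1/(-17))/11 = (-32 - 1/17)/11 = (1/11)*(-545/17) = -545/187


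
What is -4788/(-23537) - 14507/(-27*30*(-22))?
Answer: -256129099/419429340 ≈ -0.61066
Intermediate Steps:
-4788/(-23537) - 14507/(-27*30*(-22)) = -4788*(-1/23537) - 14507/((-810*(-22))) = 4788/23537 - 14507/17820 = -256129099/419429340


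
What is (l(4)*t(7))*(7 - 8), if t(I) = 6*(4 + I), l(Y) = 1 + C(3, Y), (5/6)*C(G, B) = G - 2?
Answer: -726/5 ≈ -145.20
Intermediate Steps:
C(G, B) = -12/5 + 6*G/5 (C(G, B) = 6*(G - 2)/5 = 6*(-2 + G)/5 = -12/5 + 6*G/5)
l(Y) = 11/5 (l(Y) = 1 + (-12/5 + (6/5)*3) = 1 + (-12/5 + 18/5) = 1 + 6/5 = 11/5)
t(I) = 24 + 6*I
(l(4)*t(7))*(7 - 8) = (11*(24 + 6*7)/5)*(7 - 8) = (11*(24 + 42)/5)*(-1) = ((11/5)*66)*(-1) = (726/5)*(-1) = -726/5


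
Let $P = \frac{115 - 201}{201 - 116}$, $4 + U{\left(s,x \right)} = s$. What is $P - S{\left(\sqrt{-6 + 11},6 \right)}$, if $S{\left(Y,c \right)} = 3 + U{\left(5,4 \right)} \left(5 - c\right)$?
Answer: $- \frac{256}{85} \approx -3.0118$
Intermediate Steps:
$U{\left(s,x \right)} = -4 + s$
$S{\left(Y,c \right)} = 8 - c$ ($S{\left(Y,c \right)} = 3 + \left(-4 + 5\right) \left(5 - c\right) = 3 + 1 \left(5 - c\right) = 3 - \left(-5 + c\right) = 8 - c$)
$P = - \frac{86}{85} \approx -1.0118$
$P - S{\left(\sqrt{-6 + 11},6 \right)} = - \frac{86}{85} - \left(8 - 6\right) = - \frac{86}{85} - 2 = - \frac{256}{85}$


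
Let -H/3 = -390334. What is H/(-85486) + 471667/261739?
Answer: -133087983658/11187510077 ≈ -11.896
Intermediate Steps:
H = 1171002 (H = -3*(-390334) = 1171002)
H/(-85486) + 471667/261739 = 1171002/(-85486) + 471667/261739 = 1171002*(-1/85486) + 471667*(1/261739) = -585501/42743 + 471667/261739 = -133087983658/11187510077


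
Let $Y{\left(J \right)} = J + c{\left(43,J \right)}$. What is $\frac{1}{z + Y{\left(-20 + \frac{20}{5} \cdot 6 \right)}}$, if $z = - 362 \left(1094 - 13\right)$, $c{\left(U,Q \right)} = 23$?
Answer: $- \frac{1}{391295} \approx -2.5556 \cdot 10^{-6}$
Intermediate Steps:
$z = -391322$ ($z = \left(-362\right) 1081 = -391322$)
$Y{\left(J \right)} = 23 + J$ ($Y{\left(J \right)} = J + 23 = 23 + J$)
$\frac{1}{z + Y{\left(-20 + \frac{20}{5} \cdot 6 \right)}} = \frac{1}{-391322 + \left(23 - \left(20 - \frac{20}{5} \cdot 6\right)\right)} = \frac{1}{-391322 + \left(23 - \left(20 - 20 \cdot \frac{1}{5} \cdot 6\right)\right)} = \frac{1}{-391322 + \left(23 + \left(-20 + 4 \cdot 6\right)\right)} = \frac{1}{-391322 + \left(23 + \left(-20 + 24\right)\right)} = \frac{1}{-391322 + \left(23 + 4\right)} = \frac{1}{-391322 + 27} = \frac{1}{-391295} = - \frac{1}{391295}$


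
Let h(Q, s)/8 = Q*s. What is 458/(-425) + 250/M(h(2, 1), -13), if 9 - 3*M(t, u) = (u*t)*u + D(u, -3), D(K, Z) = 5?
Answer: -10369/7650 ≈ -1.3554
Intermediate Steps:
h(Q, s) = 8*Q*s (h(Q, s) = 8*(Q*s) = 8*Q*s)
M(t, u) = 4/3 - t*u²/3 (M(t, u) = 3 - ((u*t)*u + 5)/3 = 3 - ((t*u)*u + 5)/3 = 3 - (t*u² + 5)/3 = 3 - (5 + t*u²)/3 = 3 + (-5/3 - t*u²/3) = 4/3 - t*u²/3)
458/(-425) + 250/M(h(2, 1), -13) = 458/(-425) + 250/(4/3 - ⅓*8*2*1*(-13)²) = 458*(-1/425) + 250/(4/3 - ⅓*16*169) = -458/425 + 250/(4/3 - 2704/3) = -458/425 + 250/(-900) = -458/425 + 250*(-1/900) = -458/425 - 5/18 = -10369/7650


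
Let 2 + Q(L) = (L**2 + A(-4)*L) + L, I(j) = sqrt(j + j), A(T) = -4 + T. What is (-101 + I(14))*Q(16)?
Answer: -14342 + 284*sqrt(7) ≈ -13591.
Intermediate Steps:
I(j) = sqrt(2)*sqrt(j) (I(j) = sqrt(2*j) = sqrt(2)*sqrt(j))
Q(L) = -2 + L**2 - 7*L (Q(L) = -2 + ((L**2 + (-4 - 4)*L) + L) = -2 + ((L**2 - 8*L) + L) = -2 + (L**2 - 7*L) = -2 + L**2 - 7*L)
(-101 + I(14))*Q(16) = (-101 + sqrt(2)*sqrt(14))*(-2 + 16**2 - 7*16) = (-101 + 2*sqrt(7))*(-2 + 256 - 112) = (-101 + 2*sqrt(7))*142 = -14342 + 284*sqrt(7)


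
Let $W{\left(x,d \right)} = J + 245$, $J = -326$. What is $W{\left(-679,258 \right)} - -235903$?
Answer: $235822$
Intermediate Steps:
$W{\left(x,d \right)} = -81$ ($W{\left(x,d \right)} = -326 + 245 = -81$)
$W{\left(-679,258 \right)} - -235903 = -81 - -235903 = -81 + 235903 = 235822$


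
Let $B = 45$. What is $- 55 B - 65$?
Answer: $-2540$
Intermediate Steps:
$- 55 B - 65 = \left(-55\right) 45 - 65 = -2475 - 65 = -2540$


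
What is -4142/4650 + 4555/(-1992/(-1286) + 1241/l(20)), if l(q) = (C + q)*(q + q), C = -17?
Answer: 815253227707/2133147975 ≈ 382.18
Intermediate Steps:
l(q) = 2*q*(-17 + q) (l(q) = (-17 + q)*(q + q) = (-17 + q)*(2*q) = 2*q*(-17 + q))
-4142/4650 + 4555/(-1992/(-1286) + 1241/l(20)) = -4142/4650 + 4555/(-1992/(-1286) + 1241/((2*20*(-17 + 20)))) = -4142*1/4650 + 4555/(-1992*(-1/1286) + 1241/((2*20*3))) = -2071/2325 + 4555/(996/643 + 1241/120) = -2071/2325 + 4555/(917483/77160) = -2071/2325 + 4555*(77160/917483) = -2071/2325 + 351463800/917483 = 815253227707/2133147975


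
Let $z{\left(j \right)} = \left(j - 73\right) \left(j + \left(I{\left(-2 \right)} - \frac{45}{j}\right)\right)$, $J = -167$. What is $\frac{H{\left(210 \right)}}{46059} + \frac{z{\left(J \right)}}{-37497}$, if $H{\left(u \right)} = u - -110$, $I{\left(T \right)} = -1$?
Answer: $- \frac{102544745360}{96140470647} \approx -1.0666$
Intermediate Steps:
$H{\left(u \right)} = 110 + u$ ($H{\left(u \right)} = u + 110 = 110 + u$)
$z{\left(j \right)} = \left(-73 + j\right) \left(-1 + j - \frac{45}{j}\right)$ ($z{\left(j \right)} = \left(j - 73\right) \left(j - \left(1 + \frac{45}{j}\right)\right) = \left(-73 + j\right) \left(-1 + j - \frac{45}{j}\right)$)
$\frac{H{\left(210 \right)}}{46059} + \frac{z{\left(J \right)}}{-37497} = \frac{110 + 210}{46059} + \frac{28 + \left(-167\right)^{2} - -12358 + \frac{3285}{-167}}{-37497} = 320 \cdot \frac{1}{46059} + \left(28 + 27889 + 12358 + 3285 \left(- \frac{1}{167}\right)\right) \left(- \frac{1}{37497}\right) = \frac{320}{46059} + \left(28 + 27889 + 12358 - \frac{3285}{167}\right) \left(- \frac{1}{37497}\right) = \frac{320}{46059} + \frac{6722640}{167} \left(- \frac{1}{37497}\right) = \frac{320}{46059} - \frac{2240880}{2087333} = - \frac{102544745360}{96140470647}$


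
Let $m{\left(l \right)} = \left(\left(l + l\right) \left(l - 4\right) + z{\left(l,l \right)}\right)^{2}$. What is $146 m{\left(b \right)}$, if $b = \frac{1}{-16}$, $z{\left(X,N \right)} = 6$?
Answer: $\frac{50653897}{8192} \approx 6183.3$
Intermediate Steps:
$b = - \frac{1}{16} \approx -0.0625$
$m{\left(l \right)} = \left(6 + 2 l \left(-4 + l\right)\right)^{2}$ ($m{\left(l \right)} = \left(\left(l + l\right) \left(l - 4\right) + 6\right)^{2} = \left(2 l \left(-4 + l\right) + 6\right)^{2} = \left(6 + 2 l \left(-4 + l\right)\right)^{2}$)
$146 m{\left(b \right)} = 146 \cdot 4 \left(3 + \left(- \frac{1}{16}\right)^{2} - - \frac{1}{4}\right)^{2} = 146 \cdot 4 \left(3 + \frac{1}{256} + \frac{1}{4}\right)^{2} = 146 \cdot 4 \left(\frac{833}{256}\right)^{2} = 146 \cdot 4 \cdot \frac{693889}{65536} = 146 \cdot \frac{693889}{16384} = \frac{50653897}{8192}$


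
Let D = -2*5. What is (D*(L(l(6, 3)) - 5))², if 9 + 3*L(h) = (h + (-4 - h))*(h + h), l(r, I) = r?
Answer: 57600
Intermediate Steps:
L(h) = -3 - 8*h/3 (L(h) = -3 + ((h + (-4 - h))*(h + h))/3 = -3 + (-8*h)/3 = -3 - 8*h/3)
D = -10
(D*(L(l(6, 3)) - 5))² = (-10*((-3 - 8/3*6) - 5))² = (-10*((-3 - 16) - 5))² = (-10*(-19 - 5))² = (-10*(-24))² = 240² = 57600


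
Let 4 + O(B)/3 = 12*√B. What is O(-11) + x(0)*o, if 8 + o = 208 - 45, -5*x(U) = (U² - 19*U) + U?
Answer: -12 + 36*I*√11 ≈ -12.0 + 119.4*I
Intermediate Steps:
O(B) = -12 + 36*√B (O(B) = -12 + 3*(12*√B) = -12 + 36*√B)
x(U) = -U²/5 + 18*U/5 (x(U) = -((U² - 19*U) + U)/5 = -(U² - 18*U)/5 = -U²/5 + 18*U/5)
o = 155 (o = -8 + (208 - 45) = -8 + 163 = 155)
O(-11) + x(0)*o = (-12 + 36*√(-11)) + ((⅕)*0*(18 - 1*0))*155 = (-12 + 36*(I*√11)) + ((⅕)*0*(18 + 0))*155 = (-12 + 36*I*√11) + ((⅕)*0*18)*155 = (-12 + 36*I*√11) + 0*155 = (-12 + 36*I*√11) + 0 = -12 + 36*I*√11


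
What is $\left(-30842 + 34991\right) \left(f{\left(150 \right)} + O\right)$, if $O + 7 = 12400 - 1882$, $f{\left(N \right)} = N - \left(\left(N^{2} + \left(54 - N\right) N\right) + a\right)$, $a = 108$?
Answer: $10177497$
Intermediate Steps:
$f{\left(N \right)} = -108 + N - N^{2} - N \left(54 - N\right)$ ($f{\left(N \right)} = N - \left(\left(N^{2} + \left(54 - N\right) N\right) + 108\right) = N - \left(\left(N^{2} + N \left(54 - N\right)\right) + 108\right) = N - \left(108 + N^{2} + N \left(54 - N\right)\right) = -108 + N - N^{2} - N \left(54 - N\right)$)
$O = 10511$ ($O = -7 + \left(12400 - 1882\right) = -7 + 10518 = 10511$)
$\left(-30842 + 34991\right) \left(f{\left(150 \right)} + O\right) = \left(-30842 + 34991\right) \left(\left(-108 - 7950\right) + 10511\right) = 4149 \left(\left(-108 - 7950\right) + 10511\right) = 4149 \left(-8058 + 10511\right) = 4149 \cdot 2453 = 10177497$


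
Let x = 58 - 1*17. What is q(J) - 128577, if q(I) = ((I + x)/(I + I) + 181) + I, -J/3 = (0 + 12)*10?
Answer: -92704001/720 ≈ -1.2876e+5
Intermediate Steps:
x = 41 (x = 58 - 17 = 41)
J = -360 (J = -3*(0 + 12)*10 = -36*10 = -3*120 = -360)
q(I) = 181 + I + (41 + I)/(2*I) (q(I) = ((I + 41)/(I + I) + 181) + I = ((41 + I)/((2*I)) + 181) + I = ((41 + I)*(1/(2*I)) + 181) + I = ((41 + I)/(2*I) + 181) + I = (181 + (41 + I)/(2*I)) + I = 181 + I + (41 + I)/(2*I))
q(J) - 128577 = (363/2 - 360 + (41/2)/(-360)) - 128577 = (363/2 - 360 + (41/2)*(-1/360)) - 128577 = (363/2 - 360 - 41/720) - 128577 = -128561/720 - 128577 = -92704001/720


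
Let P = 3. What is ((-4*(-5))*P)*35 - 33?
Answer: 2067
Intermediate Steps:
((-4*(-5))*P)*35 - 33 = (-4*(-5)*3)*35 - 33 = (20*3)*35 - 33 = 60*35 - 33 = 2100 - 33 = 2067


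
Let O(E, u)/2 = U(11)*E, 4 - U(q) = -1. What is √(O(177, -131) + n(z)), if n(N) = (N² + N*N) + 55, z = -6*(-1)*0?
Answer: 5*√73 ≈ 42.720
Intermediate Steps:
z = 0 (z = 6*0 = 0)
U(q) = 5 (U(q) = 4 - 1*(-1) = 4 + 1 = 5)
n(N) = 55 + 2*N² (n(N) = (N² + N²) + 55 = 2*N² + 55 = 55 + 2*N²)
O(E, u) = 10*E (O(E, u) = 2*(5*E) = 10*E)
√(O(177, -131) + n(z)) = √(10*177 + (55 + 2*0²)) = √(1770 + (55 + 2*0)) = √(1770 + (55 + 0)) = √(1770 + 55) = √1825 = 5*√73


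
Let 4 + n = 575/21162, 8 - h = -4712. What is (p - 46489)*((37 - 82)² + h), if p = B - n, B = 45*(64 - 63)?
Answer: -6628742201975/21162 ≈ -3.1324e+8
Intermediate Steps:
h = 4720 (h = 8 - 1*(-4712) = 8 + 4712 = 4720)
n = -84073/21162 (n = -4 + 575/21162 = -84073/21162 ≈ -3.9728)
B = 45 (B = 45*1 = 45)
p = 1036363/21162 (p = 45 - 1*(-84073/21162) = 45 + 84073/21162 = 1036363/21162 ≈ 48.973)
(p - 46489)*((37 - 82)² + h) = (1036363/21162 - 46489)*((37 - 82)² + 4720) = -982763855*((-45)² + 4720)/21162 = -982763855*(2025 + 4720)/21162 = -982763855/21162*6745 = -6628742201975/21162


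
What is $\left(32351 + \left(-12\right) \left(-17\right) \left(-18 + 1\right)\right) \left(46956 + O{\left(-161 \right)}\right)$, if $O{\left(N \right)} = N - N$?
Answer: $1356230148$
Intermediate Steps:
$O{\left(N \right)} = 0$
$\left(32351 + \left(-12\right) \left(-17\right) \left(-18 + 1\right)\right) \left(46956 + O{\left(-161 \right)}\right) = \left(32351 + \left(-12\right) \left(-17\right) \left(-18 + 1\right)\right) \left(46956 + 0\right) = \left(32351 + 204 \left(-17\right)\right) 46956 = \left(32351 - 3468\right) 46956 = 28883 \cdot 46956 = 1356230148$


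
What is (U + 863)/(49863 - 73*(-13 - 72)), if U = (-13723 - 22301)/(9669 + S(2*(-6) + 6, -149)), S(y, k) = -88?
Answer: 8232379/537187508 ≈ 0.015325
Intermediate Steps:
U = -36024/9581 (U = (-13723 - 22301)/(9669 - 88) = -36024/9581 ≈ -3.7599)
(U + 863)/(49863 - 73*(-13 - 72)) = (-36024/9581 + 863)/(49863 - 73*(-13 - 72)) = 8232379/(9581*(49863 - 73*(-85))) = 8232379/(9581*(49863 + 6205)) = (8232379/9581)/56068 = (8232379/9581)*(1/56068) = 8232379/537187508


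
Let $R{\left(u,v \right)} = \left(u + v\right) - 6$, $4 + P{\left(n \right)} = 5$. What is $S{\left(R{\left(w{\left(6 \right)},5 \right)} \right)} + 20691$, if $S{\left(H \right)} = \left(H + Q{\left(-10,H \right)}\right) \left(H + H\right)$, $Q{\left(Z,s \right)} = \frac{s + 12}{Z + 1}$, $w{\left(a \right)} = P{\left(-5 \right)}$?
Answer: $20691$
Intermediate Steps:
$P{\left(n \right)} = 1$ ($P{\left(n \right)} = -4 + 5 = 1$)
$w{\left(a \right)} = 1$
$R{\left(u,v \right)} = -6 + u + v$
$Q{\left(Z,s \right)} = \frac{12 + s}{1 + Z}$
$S{\left(H \right)} = 2 H \left(- \frac{4}{3} + \frac{8 H}{9}\right)$ ($S{\left(H \right)} = \left(H + \frac{12 + H}{1 - 10}\right) \left(H + H\right) = \left(H + \frac{12 + H}{-9}\right) 2 H = \left(H - \frac{12 + H}{9}\right) 2 H = \left(H - \left(\frac{4}{3} + \frac{H}{9}\right)\right) 2 H = \left(- \frac{4}{3} + \frac{8 H}{9}\right) 2 H = 2 H \left(- \frac{4}{3} + \frac{8 H}{9}\right)$)
$S{\left(R{\left(w{\left(6 \right)},5 \right)} \right)} + 20691 = \frac{8 \left(-6 + 1 + 5\right) \left(-3 + 2 \left(-6 + 1 + 5\right)\right)}{9} + 20691 = \frac{8}{9} \cdot 0 \left(-3 + 2 \cdot 0\right) + 20691 = \frac{8}{9} \cdot 0 \left(-3 + 0\right) + 20691 = \frac{8}{9} \cdot 0 \left(-3\right) + 20691 = 0 + 20691 = 20691$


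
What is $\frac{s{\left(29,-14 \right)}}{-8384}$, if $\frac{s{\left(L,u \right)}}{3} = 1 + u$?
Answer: $\frac{39}{8384} \approx 0.0046517$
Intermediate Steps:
$s{\left(L,u \right)} = 3 + 3 u$ ($s{\left(L,u \right)} = 3 \left(1 + u\right) = 3 + 3 u$)
$\frac{s{\left(29,-14 \right)}}{-8384} = \frac{3 + 3 \left(-14\right)}{-8384} = \left(3 - 42\right) \left(- \frac{1}{8384}\right) = \left(-39\right) \left(- \frac{1}{8384}\right) = \frac{39}{8384}$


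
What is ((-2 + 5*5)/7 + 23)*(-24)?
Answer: -4416/7 ≈ -630.86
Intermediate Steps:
((-2 + 5*5)/7 + 23)*(-24) = ((-2 + 25)*(⅐) + 23)*(-24) = (23*(⅐) + 23)*(-24) = (23/7 + 23)*(-24) = (184/7)*(-24) = -4416/7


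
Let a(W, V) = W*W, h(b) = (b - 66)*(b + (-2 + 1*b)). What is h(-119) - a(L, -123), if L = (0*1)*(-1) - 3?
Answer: 44391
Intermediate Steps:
L = -3 (L = 0*(-1) - 3 = 0 - 3 = -3)
h(b) = (-66 + b)*(-2 + 2*b) (h(b) = (-66 + b)*(b + (-2 + b)) = (-66 + b)*(-2 + 2*b))
a(W, V) = W²
h(-119) - a(L, -123) = (132 - 134*(-119) + 2*(-119)²) - 1*(-3)² = (132 + 15946 + 2*14161) - 1*9 = (132 + 15946 + 28322) - 9 = 44400 - 9 = 44391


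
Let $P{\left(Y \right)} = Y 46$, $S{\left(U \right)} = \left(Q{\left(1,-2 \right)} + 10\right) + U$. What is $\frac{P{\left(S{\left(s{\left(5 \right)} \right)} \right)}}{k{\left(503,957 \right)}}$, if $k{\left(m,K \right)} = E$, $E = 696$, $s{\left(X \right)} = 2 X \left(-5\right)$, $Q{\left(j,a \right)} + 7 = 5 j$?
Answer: $- \frac{161}{58} \approx -2.7759$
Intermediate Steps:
$Q{\left(j,a \right)} = -7 + 5 j$
$s{\left(X \right)} = - 10 X$
$S{\left(U \right)} = 8 + U$ ($S{\left(U \right)} = \left(\left(-7 + 5 \cdot 1\right) + 10\right) + U = \left(\left(-7 + 5\right) + 10\right) + U = \left(-2 + 10\right) + U = 8 + U$)
$P{\left(Y \right)} = 46 Y$
$k{\left(m,K \right)} = 696$
$\frac{P{\left(S{\left(s{\left(5 \right)} \right)} \right)}}{k{\left(503,957 \right)}} = \frac{46 \left(8 - 50\right)}{696} = 46 \left(8 - 50\right) \frac{1}{696} = 46 \left(-42\right) \frac{1}{696} = \left(-1932\right) \frac{1}{696} = - \frac{161}{58}$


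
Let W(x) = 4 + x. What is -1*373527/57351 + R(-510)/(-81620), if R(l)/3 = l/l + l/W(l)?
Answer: -91825805466/14098691915 ≈ -6.5131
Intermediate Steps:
R(l) = 3 + 3*l/(4 + l) (R(l) = 3*(l/l + l/(4 + l)) = 3*(1 + l/(4 + l)) = 3 + 3*l/(4 + l))
-1*373527/57351 + R(-510)/(-81620) = -1*373527/57351 + (6*(2 - 510)/(4 - 510))/(-81620) = -373527*1/57351 + (6*(-508)/(-506))*(-1/81620) = -17787/2731 + (6*(-1/506)*(-508))*(-1/81620) = -17787/2731 + (1524/253)*(-1/81620) = -17787/2731 - 381/5162465 = -91825805466/14098691915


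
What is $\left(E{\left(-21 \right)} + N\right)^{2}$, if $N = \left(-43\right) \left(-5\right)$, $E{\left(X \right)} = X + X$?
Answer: $29929$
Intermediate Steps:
$E{\left(X \right)} = 2 X$
$N = 215$
$\left(E{\left(-21 \right)} + N\right)^{2} = \left(2 \left(-21\right) + 215\right)^{2} = \left(-42 + 215\right)^{2} = 173^{2} = 29929$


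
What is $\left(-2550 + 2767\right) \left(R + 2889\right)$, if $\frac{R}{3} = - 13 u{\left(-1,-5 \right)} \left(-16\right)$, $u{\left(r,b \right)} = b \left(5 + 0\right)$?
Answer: $-2758287$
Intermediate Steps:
$u{\left(r,b \right)} = 5 b$ ($u{\left(r,b \right)} = b 5 = 5 b$)
$R = -15600$ ($R = 3 - 13 \cdot 5 \left(-5\right) \left(-16\right) = 3 \left(-13\right) \left(-25\right) \left(-16\right) = 3 \cdot 325 \left(-16\right) = 3 \left(-5200\right) = -15600$)
$\left(-2550 + 2767\right) \left(R + 2889\right) = \left(-2550 + 2767\right) \left(-15600 + 2889\right) = 217 \left(-12711\right) = -2758287$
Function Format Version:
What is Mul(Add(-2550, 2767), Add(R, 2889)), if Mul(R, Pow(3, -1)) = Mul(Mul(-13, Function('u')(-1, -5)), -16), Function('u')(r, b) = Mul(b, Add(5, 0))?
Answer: -2758287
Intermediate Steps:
Function('u')(r, b) = Mul(5, b) (Function('u')(r, b) = Mul(b, 5) = Mul(5, b))
R = -15600 (R = Mul(3, Mul(Mul(-13, Mul(5, -5)), -16)) = Mul(3, Mul(Mul(-13, -25), -16)) = Mul(3, Mul(325, -16)) = Mul(3, -5200) = -15600)
Mul(Add(-2550, 2767), Add(R, 2889)) = Mul(Add(-2550, 2767), Add(-15600, 2889)) = Mul(217, -12711) = -2758287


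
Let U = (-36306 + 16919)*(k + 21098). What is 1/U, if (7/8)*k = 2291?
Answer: -7/3218513418 ≈ -2.1749e-9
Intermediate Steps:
k = 18328/7 (k = (8/7)*2291 = 18328/7 ≈ 2618.3)
U = -3218513418/7 (U = (-36306 + 16919)*(18328/7 + 21098) = -19387*166014/7 = -3218513418/7 ≈ -4.5979e+8)
1/U = 1/(-3218513418/7) = -7/3218513418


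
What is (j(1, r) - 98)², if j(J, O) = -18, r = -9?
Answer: 13456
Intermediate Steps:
(j(1, r) - 98)² = (-18 - 98)² = (-116)² = 13456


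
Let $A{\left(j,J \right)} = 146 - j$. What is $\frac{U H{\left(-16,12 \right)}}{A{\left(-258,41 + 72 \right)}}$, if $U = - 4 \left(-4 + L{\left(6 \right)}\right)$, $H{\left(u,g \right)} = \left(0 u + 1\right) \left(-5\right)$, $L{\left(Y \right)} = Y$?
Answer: $\frac{10}{101} \approx 0.09901$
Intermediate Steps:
$H{\left(u,g \right)} = -5$ ($H{\left(u,g \right)} = \left(0 + 1\right) \left(-5\right) = 1 \left(-5\right) = -5$)
$U = -8$ ($U = - 4 \left(-4 + 6\right) = \left(-4\right) 2 = -8$)
$\frac{U H{\left(-16,12 \right)}}{A{\left(-258,41 + 72 \right)}} = \frac{\left(-8\right) \left(-5\right)}{146 - -258} = \frac{40}{146 + 258} = \frac{40}{404} = 40 \cdot \frac{1}{404} = \frac{10}{101}$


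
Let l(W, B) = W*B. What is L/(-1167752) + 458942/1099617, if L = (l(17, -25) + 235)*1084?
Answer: 95300944463/160509993873 ≈ 0.59374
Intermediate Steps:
l(W, B) = B*W
L = -205960 (L = (-25*17 + 235)*1084 = (-425 + 235)*1084 = -190*1084 = -205960)
L/(-1167752) + 458942/1099617 = -205960/(-1167752) + 458942/1099617 = -205960*(-1/1167752) + 458942*(1/1099617) = 25745/145969 + 458942/1099617 = 95300944463/160509993873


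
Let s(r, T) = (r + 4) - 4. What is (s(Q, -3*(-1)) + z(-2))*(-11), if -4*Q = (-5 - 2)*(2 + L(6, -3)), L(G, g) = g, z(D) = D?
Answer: 165/4 ≈ 41.250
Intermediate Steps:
Q = -7/4 (Q = -(-5 - 2)*(2 - 3)/4 = -(-7)*(-1)/4 = -¼*7 = -7/4 ≈ -1.7500)
s(r, T) = r (s(r, T) = (4 + r) - 4 = r)
(s(Q, -3*(-1)) + z(-2))*(-11) = (-7/4 - 2)*(-11) = -15/4*(-11) = 165/4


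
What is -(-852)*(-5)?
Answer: -4260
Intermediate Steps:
-(-852)*(-5) = -71*60 = -4260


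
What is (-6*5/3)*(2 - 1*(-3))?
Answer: -50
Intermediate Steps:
(-6*5/3)*(2 - 1*(-3)) = (-30*1/3)*(2 + 3) = -10*5 = -50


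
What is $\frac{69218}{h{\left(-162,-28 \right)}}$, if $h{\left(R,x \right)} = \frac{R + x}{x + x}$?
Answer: $\frac{1938104}{95} \approx 20401.0$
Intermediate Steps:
$h{\left(R,x \right)} = \frac{R + x}{2 x}$
$\frac{69218}{h{\left(-162,-28 \right)}} = \frac{69218}{\frac{1}{2} \frac{1}{-28} \left(-162 - 28\right)} = \frac{69218}{\frac{1}{2} \left(- \frac{1}{28}\right) \left(-190\right)} = \frac{69218}{\frac{95}{28}} = 69218 \cdot \frac{28}{95} = \frac{1938104}{95}$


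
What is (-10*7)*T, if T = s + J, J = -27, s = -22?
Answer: 3430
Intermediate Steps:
T = -49 (T = -22 - 27 = -49)
(-10*7)*T = -10*7*(-49) = -70*(-49) = 3430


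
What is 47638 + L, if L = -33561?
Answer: 14077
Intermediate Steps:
47638 + L = 47638 - 33561 = 14077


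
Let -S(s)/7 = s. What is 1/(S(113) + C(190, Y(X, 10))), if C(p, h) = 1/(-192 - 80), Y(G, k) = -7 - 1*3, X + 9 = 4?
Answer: -272/215153 ≈ -0.0012642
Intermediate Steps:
X = -5 (X = -9 + 4 = -5)
Y(G, k) = -10 (Y(G, k) = -7 - 3 = -10)
S(s) = -7*s
C(p, h) = -1/272 (C(p, h) = 1/(-272) = -1/272)
1/(S(113) + C(190, Y(X, 10))) = 1/(-7*113 - 1/272) = 1/(-791 - 1/272) = 1/(-215153/272) = -272/215153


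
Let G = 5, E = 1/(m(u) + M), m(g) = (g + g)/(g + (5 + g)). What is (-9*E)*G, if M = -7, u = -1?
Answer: 135/23 ≈ 5.8696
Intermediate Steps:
m(g) = 2*g/(5 + 2*g) (m(g) = (2*g)/(5 + 2*g) = 2*g/(5 + 2*g))
E = -3/23 (E = 1/(2*(-1)/(5 + 2*(-1)) - 7) = 1/(2*(-1)/(5 - 2) - 7) = 1/(2*(-1)/3 - 7) = 1/(2*(-1)*(1/3) - 7) = 1/(-2/3 - 7) = 1/(-23/3) = -3/23 ≈ -0.13043)
(-9*E)*G = -9*(-3/23)*5 = (27/23)*5 = 135/23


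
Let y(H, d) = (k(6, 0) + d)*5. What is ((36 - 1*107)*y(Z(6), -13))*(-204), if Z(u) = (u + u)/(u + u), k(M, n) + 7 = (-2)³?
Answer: -2027760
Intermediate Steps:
k(M, n) = -15 (k(M, n) = -7 + (-2)³ = -7 - 8 = -15)
Z(u) = 1 (Z(u) = (2*u)/((2*u)) = (2*u)*(1/(2*u)) = 1)
y(H, d) = -75 + 5*d (y(H, d) = (-15 + d)*5 = -75 + 5*d)
((36 - 1*107)*y(Z(6), -13))*(-204) = ((36 - 1*107)*(-75 + 5*(-13)))*(-204) = ((36 - 107)*(-75 - 65))*(-204) = -71*(-140)*(-204) = 9940*(-204) = -2027760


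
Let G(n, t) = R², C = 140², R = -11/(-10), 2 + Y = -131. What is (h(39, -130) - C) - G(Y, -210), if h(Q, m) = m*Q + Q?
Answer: -2463221/100 ≈ -24632.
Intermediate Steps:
Y = -133 (Y = -2 - 131 = -133)
R = 11/10 (R = -11*(-⅒) = 11/10 ≈ 1.1000)
C = 19600
G(n, t) = 121/100 (G(n, t) = (11/10)² = 121/100)
h(Q, m) = Q + Q*m (h(Q, m) = Q*m + Q = Q + Q*m)
(h(39, -130) - C) - G(Y, -210) = (39*(1 - 130) - 1*19600) - 1*121/100 = (39*(-129) - 19600) - 121/100 = (-5031 - 19600) - 121/100 = -24631 - 121/100 = -2463221/100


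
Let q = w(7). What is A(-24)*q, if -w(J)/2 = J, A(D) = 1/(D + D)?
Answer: 7/24 ≈ 0.29167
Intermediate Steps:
A(D) = 1/(2*D)
w(J) = -2*J
q = -14 (q = -2*7 = -14)
A(-24)*q = ((½)/(-24))*(-14) = ((½)*(-1/24))*(-14) = -1/48*(-14) = 7/24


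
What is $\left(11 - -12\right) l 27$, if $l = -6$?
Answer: $-3726$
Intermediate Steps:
$\left(11 - -12\right) l 27 = \left(11 - -12\right) \left(-6\right) 27 = \left(11 + 12\right) \left(-6\right) 27 = 23 \left(-6\right) 27 = \left(-138\right) 27 = -3726$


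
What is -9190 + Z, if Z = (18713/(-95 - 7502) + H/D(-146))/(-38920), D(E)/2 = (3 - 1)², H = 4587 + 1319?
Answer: -10869044181489/1182700960 ≈ -9190.0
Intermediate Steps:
H = 5906
D(E) = 8 (D(E) = 2*(3 - 1)² = 2*2² = 2*4 = 8)
Z = -22359089/1182700960 (Z = (18713/(-95 - 7502) + 5906/8)/(-38920) = (18713/(-7597) + 5906*(⅛))*(-1/38920) = (18713*(-1/7597) + 2953/4)*(-1/38920) = (-18713/7597 + 2953/4)*(-1/38920) = (22359089/30388)*(-1/38920) = -22359089/1182700960 ≈ -0.018905)
-9190 + Z = -9190 - 22359089/1182700960 = -10869044181489/1182700960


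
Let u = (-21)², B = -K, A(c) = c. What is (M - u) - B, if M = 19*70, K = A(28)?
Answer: 917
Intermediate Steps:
K = 28
B = -28 (B = -1*28 = -28)
M = 1330
u = 441
(M - u) - B = (1330 - 1*441) - 1*(-28) = (1330 - 441) + 28 = 889 + 28 = 917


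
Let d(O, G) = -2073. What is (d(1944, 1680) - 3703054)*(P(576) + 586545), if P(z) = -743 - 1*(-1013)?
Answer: -2174224100505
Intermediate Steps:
P(z) = 270 (P(z) = -743 + 1013 = 270)
(d(1944, 1680) - 3703054)*(P(576) + 586545) = (-2073 - 3703054)*(270 + 586545) = -3705127*586815 = -2174224100505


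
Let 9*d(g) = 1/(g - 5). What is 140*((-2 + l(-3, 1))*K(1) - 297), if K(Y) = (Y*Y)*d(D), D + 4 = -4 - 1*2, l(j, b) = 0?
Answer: -1122604/27 ≈ -41578.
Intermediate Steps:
D = -10 (D = -4 + (-4 - 1*2) = -4 + (-4 - 2) = -4 - 6 = -10)
d(g) = 1/(9*(-5 + g)) (d(g) = 1/(9*(g - 5)) = 1/(9*(-5 + g)))
K(Y) = -Y²/135 (K(Y) = (Y*Y)*(1/(9*(-5 - 10))) = Y²*((⅑)/(-15)) = Y²*((⅑)*(-1/15)) = Y²*(-1/135) = -Y²/135)
140*((-2 + l(-3, 1))*K(1) - 297) = 140*((-2 + 0)*(-1/135*1²) - 297) = 140*(-(-2)/135 - 297) = 140*(-2*(-1/135) - 297) = 140*(2/135 - 297) = 140*(-40093/135) = -1122604/27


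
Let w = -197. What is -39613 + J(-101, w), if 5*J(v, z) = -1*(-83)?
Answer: -197982/5 ≈ -39596.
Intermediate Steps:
J(v, z) = 83/5 (J(v, z) = (-1*(-83))/5 = (⅕)*83 = 83/5)
-39613 + J(-101, w) = -39613 + 83/5 = -197982/5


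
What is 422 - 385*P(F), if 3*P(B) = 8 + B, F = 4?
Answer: -1118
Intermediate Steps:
P(B) = 8/3 + B/3 (P(B) = (8 + B)/3 = 8/3 + B/3)
422 - 385*P(F) = 422 - 385*(8/3 + (⅓)*4) = 422 - 385*(8/3 + 4/3) = 422 - 385*4 = 422 - 1540 = -1118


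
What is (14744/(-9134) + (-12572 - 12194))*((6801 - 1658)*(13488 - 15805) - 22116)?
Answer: 1350401840793218/4567 ≈ 2.9569e+11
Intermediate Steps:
(14744/(-9134) + (-12572 - 12194))*((6801 - 1658)*(13488 - 15805) - 22116) = (14744*(-1/9134) - 24766)*(5143*(-2317) - 22116) = (-7372/4567 - 24766)*(-11916331 - 22116) = -113113694/4567*(-11938447) = 1350401840793218/4567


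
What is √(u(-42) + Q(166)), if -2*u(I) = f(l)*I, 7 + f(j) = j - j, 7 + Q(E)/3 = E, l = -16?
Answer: √330 ≈ 18.166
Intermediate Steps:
Q(E) = -21 + 3*E
f(j) = -7 (f(j) = -7 + (j - j) = -7 + 0 = -7)
u(I) = 7*I/2 (u(I) = -(-7)*I/2 = 7*I/2)
√(u(-42) + Q(166)) = √((7/2)*(-42) + (-21 + 3*166)) = √(-147 + (-21 + 498)) = √(-147 + 477) = √330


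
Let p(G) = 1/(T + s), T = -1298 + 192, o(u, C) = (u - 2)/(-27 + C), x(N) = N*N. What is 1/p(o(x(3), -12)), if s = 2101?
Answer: 995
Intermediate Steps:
x(N) = N²
o(u, C) = (-2 + u)/(-27 + C)
T = -1106
p(G) = 1/995 (p(G) = 1/(-1106 + 2101) = 1/995)
1/p(o(x(3), -12)) = 1/(1/995) = 995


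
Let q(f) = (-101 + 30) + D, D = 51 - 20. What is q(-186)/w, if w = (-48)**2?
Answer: -5/288 ≈ -0.017361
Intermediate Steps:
w = 2304
D = 31
q(f) = -40 (q(f) = (-101 + 30) + 31 = -71 + 31 = -40)
q(-186)/w = -40/2304 = -40*1/2304 = -5/288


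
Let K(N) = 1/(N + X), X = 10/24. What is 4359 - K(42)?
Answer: 2218719/509 ≈ 4359.0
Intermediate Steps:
X = 5/12 (X = 10*(1/24) = 5/12 ≈ 0.41667)
K(N) = 1/(5/12 + N) (K(N) = 1/(N + 5/12) = 1/(5/12 + N))
4359 - K(42) = 4359 - 12/(5 + 12*42) = 4359 - 12/(5 + 504) = 4359 - 12/509 = 2218719/509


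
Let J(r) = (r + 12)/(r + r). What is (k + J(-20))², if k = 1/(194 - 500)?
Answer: 90601/2340900 ≈ 0.038704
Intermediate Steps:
k = -1/306 (k = 1/(-306) = -1/306 ≈ -0.0032680)
J(r) = (12 + r)/(2*r) (J(r) = (12 + r)/((2*r)) = (12 + r)*(1/(2*r)) = (12 + r)/(2*r))
(k + J(-20))² = (-1/306 + (½)*(12 - 20)/(-20))² = (-1/306 + (½)*(-1/20)*(-8))² = (-1/306 + ⅕)² = (301/1530)² = 90601/2340900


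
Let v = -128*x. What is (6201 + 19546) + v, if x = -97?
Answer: 38163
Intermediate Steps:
v = 12416 (v = -128*(-97) = 12416)
(6201 + 19546) + v = (6201 + 19546) + 12416 = 25747 + 12416 = 38163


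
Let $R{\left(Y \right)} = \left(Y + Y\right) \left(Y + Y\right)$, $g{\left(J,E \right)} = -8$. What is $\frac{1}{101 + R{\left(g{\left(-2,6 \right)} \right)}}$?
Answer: $\frac{1}{357} \approx 0.0028011$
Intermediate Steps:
$R{\left(Y \right)} = 4 Y^{2}$ ($R{\left(Y \right)} = 2 Y 2 Y = 4 Y^{2}$)
$\frac{1}{101 + R{\left(g{\left(-2,6 \right)} \right)}} = \frac{1}{101 + 4 \left(-8\right)^{2}} = \frac{1}{101 + 4 \cdot 64} = \frac{1}{101 + 256} = \frac{1}{357}$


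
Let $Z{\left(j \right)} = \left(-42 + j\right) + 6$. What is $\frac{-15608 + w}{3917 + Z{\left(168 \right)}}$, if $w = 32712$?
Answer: $\frac{17104}{4049} \approx 4.2243$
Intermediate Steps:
$Z{\left(j \right)} = -36 + j$
$\frac{-15608 + w}{3917 + Z{\left(168 \right)}} = \frac{-15608 + 32712}{3917 + \left(-36 + 168\right)} = \frac{17104}{3917 + 132} = \frac{17104}{4049}$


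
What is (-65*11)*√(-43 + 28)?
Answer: -715*I*√15 ≈ -2769.2*I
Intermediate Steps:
(-65*11)*√(-43 + 28) = -715*I*√15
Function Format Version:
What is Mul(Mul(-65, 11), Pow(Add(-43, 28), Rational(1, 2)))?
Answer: Mul(-715, I, Pow(15, Rational(1, 2))) ≈ Mul(-2769.2, I)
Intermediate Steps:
Mul(Mul(-65, 11), Pow(Add(-43, 28), Rational(1, 2))) = Mul(-715, Pow(-15, Rational(1, 2))) = Mul(-715, Mul(I, Pow(15, Rational(1, 2)))) = Mul(-715, I, Pow(15, Rational(1, 2)))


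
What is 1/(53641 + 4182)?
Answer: 1/57823 ≈ 1.7294e-5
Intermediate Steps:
1/(53641 + 4182) = 1/57823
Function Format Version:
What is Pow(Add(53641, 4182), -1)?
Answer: Rational(1, 57823) ≈ 1.7294e-5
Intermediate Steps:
Pow(Add(53641, 4182), -1) = Pow(57823, -1) = Rational(1, 57823)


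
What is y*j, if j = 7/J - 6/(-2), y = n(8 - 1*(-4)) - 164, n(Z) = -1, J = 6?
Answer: -1375/2 ≈ -687.50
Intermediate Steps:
y = -165 (y = -1 - 164 = -165)
j = 25/6 (j = 7/6 - 6/(-2) = 7*(⅙) - 6*(-½) = 7/6 + 3 = 25/6 ≈ 4.1667)
y*j = -165*25/6 = -1375/2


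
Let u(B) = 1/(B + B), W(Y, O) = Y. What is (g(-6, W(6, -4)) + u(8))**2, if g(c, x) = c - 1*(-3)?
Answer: 2209/256 ≈ 8.6289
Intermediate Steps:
u(B) = 1/(2*B)
g(c, x) = 3 + c (g(c, x) = c + 3 = 3 + c)
(g(-6, W(6, -4)) + u(8))**2 = ((3 - 6) + (1/2)/8)**2 = (-3 + (1/2)*(1/8))**2 = (-3 + 1/16)**2 = (-47/16)**2 = 2209/256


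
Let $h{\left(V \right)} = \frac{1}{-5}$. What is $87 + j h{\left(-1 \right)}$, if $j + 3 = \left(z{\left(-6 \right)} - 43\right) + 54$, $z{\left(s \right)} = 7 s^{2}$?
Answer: $35$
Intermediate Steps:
$h{\left(V \right)} = - \frac{1}{5}$
$j = 260$ ($j = -3 + \left(\left(7 \left(-6\right)^{2} - 43\right) + 54\right) = -3 + \left(\left(7 \cdot 36 - 43\right) + 54\right) = -3 + \left(\left(252 - 43\right) + 54\right) = -3 + \left(209 + 54\right) = -3 + 263 = 260$)
$87 + j h{\left(-1 \right)} = 87 + 260 \left(- \frac{1}{5}\right) = 87 - 52 = 35$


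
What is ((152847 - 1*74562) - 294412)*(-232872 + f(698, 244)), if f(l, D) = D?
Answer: 50277191756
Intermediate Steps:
((152847 - 1*74562) - 294412)*(-232872 + f(698, 244)) = ((152847 - 1*74562) - 294412)*(-232872 + 244) = ((152847 - 74562) - 294412)*(-232628) = (78285 - 294412)*(-232628) = -216127*(-232628) = 50277191756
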